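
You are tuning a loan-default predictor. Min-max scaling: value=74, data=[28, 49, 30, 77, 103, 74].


min=28, max=103
(74-28)/(103-28) = 46/75 = 0.6133

0.6133


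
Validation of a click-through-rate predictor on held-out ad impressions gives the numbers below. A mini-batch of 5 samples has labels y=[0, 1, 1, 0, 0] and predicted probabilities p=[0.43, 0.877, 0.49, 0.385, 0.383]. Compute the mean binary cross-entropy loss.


L[0] = -ln(1-0.43) = -ln(0.57) = 0.5621
L[1] = -ln(0.877) = 0.1312
L[2] = -ln(0.49) = 0.7133
L[3] = -ln(1-0.385) = -ln(0.615) = 0.4861
L[4] = -ln(1-0.383) = -ln(0.617) = 0.4829
mean = (0.5621 + 0.1312 + 0.7133 + 0.4861 + 0.4829)/5 = 0.4751

0.4751


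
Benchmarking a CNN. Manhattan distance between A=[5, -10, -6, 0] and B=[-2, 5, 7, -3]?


d = |5+ 2| + |-10-5| + |-6-7| + |0+ 3|
  = 7 + 15 + 13 + 3
  = 38

38


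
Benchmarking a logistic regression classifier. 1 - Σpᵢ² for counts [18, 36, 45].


Probabilities: [18/99, 36/99, 45/99] ≈ [0.1818, 0.3636, 0.4545]
Σpᵢ² = (324 + 1296 + 2025)/99² = 3645/9801
Gini = 1 - Σpᵢ² = 1 - 3645/9801 = 0.6281

0.6281


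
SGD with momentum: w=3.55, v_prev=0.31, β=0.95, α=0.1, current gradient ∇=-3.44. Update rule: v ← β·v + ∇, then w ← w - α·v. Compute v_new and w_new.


v_new = 0.95·0.31 - 3.44 = 0.2945 - 3.44 = -3.1455
w_new = 3.55 - 0.1·-3.1455 = 3.55 + 0.31455 = 3.86455

v_new=-3.1455, w_new=3.86455


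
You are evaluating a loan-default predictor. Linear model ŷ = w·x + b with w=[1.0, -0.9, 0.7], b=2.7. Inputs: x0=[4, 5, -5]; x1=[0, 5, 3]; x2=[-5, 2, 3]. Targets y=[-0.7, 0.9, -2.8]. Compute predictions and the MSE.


ŷ0 = (1.0)·(4) + (-0.9)·(5) + (0.7)·(-5) + 2.7 = -1.3
ŷ1 = (1.0)·(0) + (-0.9)·(5) + (0.7)·(3) + 2.7 = 0.3
ŷ2 = (1.0)·(-5) + (-0.9)·(2) + (0.7)·(3) + 2.7 = -2.0
errors² = [0.36, 0.36, 0.64]
MSE = 1.3600/3 = 0.4533

0.4533


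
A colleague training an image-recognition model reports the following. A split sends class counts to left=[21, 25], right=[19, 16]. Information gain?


Parent = [40, 41], H_parent = 0.9999
H_left = 0.9945 (n=46), H_right = 0.9947 (n=35)
H_children = (46/81)·0.9945 + (35/81)·0.9947 = 0.9946
IG = 0.9999 - 0.9946 = 0.0053

0.0053


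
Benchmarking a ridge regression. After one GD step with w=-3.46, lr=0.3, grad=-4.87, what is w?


w_new = w - α·∇
= -3.46 - 0.3·-4.87
= -3.46 + 1.461
= -1.999

-1.999


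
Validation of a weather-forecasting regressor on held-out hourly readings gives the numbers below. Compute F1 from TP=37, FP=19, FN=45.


Precision = 37/56 = 0.6607
Recall = 37/82 = 0.4512
F1 = 2·P·R/(P+R) = 2·TP/(2·TP+FP+FN) = 74/(74+19+45) = 74/138 = 0.5362

0.5362


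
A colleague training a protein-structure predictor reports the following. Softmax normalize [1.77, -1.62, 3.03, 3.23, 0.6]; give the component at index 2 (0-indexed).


Exponentials: e^1.77=5.8709, e^-1.62=0.1979, e^3.03=20.6972, e^3.23=25.2797, e^0.6=1.8221
Sum = 53.8678
Softmax = [0.109, 0.0037, 0.3842, 0.4693, 0.0338]
p[2] = 20.6972/53.8678 = 0.3842

0.3842


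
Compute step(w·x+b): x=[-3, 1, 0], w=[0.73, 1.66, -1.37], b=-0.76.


z = (-3)·(0.73) + (1)·(1.66) + (0)·(-1.37) - 0.76
  = -1.29
step(z) = 0 (z<0)

0


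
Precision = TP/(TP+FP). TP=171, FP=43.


Precision = TP/(TP+FP)
= 171/(171+43)
= 171/214 = 79.91%

79.91%


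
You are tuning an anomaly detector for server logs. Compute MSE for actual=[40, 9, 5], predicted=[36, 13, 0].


Squared errors: (40-36)²=16, (9-13)²=16, (5-0)²=25
Sum = 57
MSE = 57/3 = 19

19


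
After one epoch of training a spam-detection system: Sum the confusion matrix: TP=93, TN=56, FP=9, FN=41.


Total = TP + TN + FP + FN
= 93 + 56 + 9 + 41
= 199
(Predicted positive: 102, predicted negative: 97)

199


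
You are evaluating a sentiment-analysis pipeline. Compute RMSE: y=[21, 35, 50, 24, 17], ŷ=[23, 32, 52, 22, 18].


MSE = 22/5 = 4.4
RMSE = √(22/5) = 2.0976

2.0976


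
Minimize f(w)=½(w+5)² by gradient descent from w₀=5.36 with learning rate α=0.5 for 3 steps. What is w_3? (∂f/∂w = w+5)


step 1: grad = 5.36+5 = 10.36; w = 5.36 - 0.5·(10.36) = 0.18
step 2: grad = 0.18+5 = 5.18; w = 0.18 - 0.5·(5.18) = -2.41
step 3: grad = -2.41+5 = 2.59; w = -2.41 - 0.5·(2.59) = -3.705

-3.705


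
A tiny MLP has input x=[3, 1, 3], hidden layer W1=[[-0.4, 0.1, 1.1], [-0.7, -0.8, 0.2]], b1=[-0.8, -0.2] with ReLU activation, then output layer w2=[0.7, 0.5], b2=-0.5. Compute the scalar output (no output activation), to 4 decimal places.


z1[0] = (-0.4)·(3) + (0.1)·(1) + (1.1)·(3) - 0.8 = 1.4
z1[1] = (-0.7)·(3) + (-0.8)·(1) + (0.2)·(3) - 0.2 = -2.5
h = ReLU(z1) = [1.4, 0.0]
output = (0.7)·(1.4) + (0.5)·(0.0) - 0.5 = 0.48

0.48


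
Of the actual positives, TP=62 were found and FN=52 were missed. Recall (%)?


Recall = TP/(TP+FN)
= 62/(62+52)
= 62/114 = 54.39%

54.39%


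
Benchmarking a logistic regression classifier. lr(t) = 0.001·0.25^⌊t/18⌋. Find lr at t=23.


n_drops = ⌊23/18⌋ = 1
lr = 0.001·0.25^1 = 0.001·0.25 = 0.00025

0.00025


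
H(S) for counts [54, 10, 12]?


Probabilities: [54/76, 10/76, 12/76] ≈ [0.7105, 0.1316, 0.1579]
H = -((54/76)·log₂(54/76) + (10/76)·log₂(10/76) + (12/76)·log₂(12/76))
  = 1.1558 bits

1.1558 bits


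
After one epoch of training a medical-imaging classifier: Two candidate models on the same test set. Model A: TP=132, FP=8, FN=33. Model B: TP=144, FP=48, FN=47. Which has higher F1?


Model A: P=132/140=0.9429, R=132/165=0.8, F1=2PR/(P+R)=2TP/(2TP+FP+FN)=264/305=0.8656
Model B: P=144/192=0.75, R=144/191=0.7539, F1=2PR/(P+R)=2TP/(2TP+FP+FN)=288/383=0.752
0.8656 > 0.752 → Model A

Model A


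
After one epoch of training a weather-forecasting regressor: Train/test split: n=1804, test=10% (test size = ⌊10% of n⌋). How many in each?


Test = ⌊1804·10/100⌋ = 180
Train = 1804 - 180 = 1624

Train: 1624, Test: 180


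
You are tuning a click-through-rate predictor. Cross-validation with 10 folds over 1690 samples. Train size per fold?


Fold size = 1690/10 = 169
Training per fold = 1690 - 169 = 1521

1521


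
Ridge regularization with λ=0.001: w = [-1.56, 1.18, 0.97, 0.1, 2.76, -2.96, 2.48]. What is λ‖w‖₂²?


‖w‖₂² = (-1.56)² + (1.18)² + (0.97)² + (0.1)² + (2.76)² + (-2.96)² + (2.48)²
     = 2.4336 + 1.3924 + 0.9409 + 0.01 + 7.6176 + 8.7616 + 6.1504
     = 27.3065
λ·‖w‖₂² = 0.001·27.3065 = 0.027307

0.027307


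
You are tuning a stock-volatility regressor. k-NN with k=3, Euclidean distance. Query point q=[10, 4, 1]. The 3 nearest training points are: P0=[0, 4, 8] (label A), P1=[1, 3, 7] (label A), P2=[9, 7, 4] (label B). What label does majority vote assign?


d(q,P0) = 12.2066  (label A)
d(q,P1) = 10.8628  (label A)
d(q,P2) = 4.3589  (label B)
Votes: A=2, B=1
Majority → A

A


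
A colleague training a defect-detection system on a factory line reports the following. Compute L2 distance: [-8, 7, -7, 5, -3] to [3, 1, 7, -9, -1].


d = √((-8-3)² + (7-1)² + (-7-7)² + (5+ 9)² + (-3+ 1)²)
  = √(121 + 36 + 196 + 196 + 4)
  = √553 = 23.516

23.516


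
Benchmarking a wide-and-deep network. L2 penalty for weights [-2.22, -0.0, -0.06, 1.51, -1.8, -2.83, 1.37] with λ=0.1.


‖w‖₂² = (-2.22)² + (-0.0)² + (-0.06)² + (1.51)² + (-1.8)² + (-2.83)² + (1.37)²
     = 4.9284 + 0 + 0.0036 + 2.2801 + 3.24 + 8.0089 + 1.8769
     = 20.3379
λ·‖w‖₂² = 0.1·20.3379 = 2.03379

2.03379


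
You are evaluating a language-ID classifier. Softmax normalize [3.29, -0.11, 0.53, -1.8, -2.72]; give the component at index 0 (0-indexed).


Exponentials: e^3.29=26.8429, e^-0.11=0.8958, e^0.53=1.6989, e^-1.8=0.1653, e^-2.72=0.0659
Sum = 29.6688
Softmax = [0.9048, 0.0302, 0.0573, 0.0056, 0.0022]
p[0] = 26.8429/29.6688 = 0.9048

0.9048


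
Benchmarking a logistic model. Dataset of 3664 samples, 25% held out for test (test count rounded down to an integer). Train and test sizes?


Test = ⌊3664·25/100⌋ = 916
Train = 3664 - 916 = 2748

Train: 2748, Test: 916


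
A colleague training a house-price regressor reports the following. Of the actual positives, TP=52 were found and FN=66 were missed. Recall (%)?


Recall = TP/(TP+FN)
= 52/(52+66)
= 52/118 = 44.07%

44.07%


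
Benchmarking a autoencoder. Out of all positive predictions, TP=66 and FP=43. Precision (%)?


Precision = TP/(TP+FP)
= 66/(66+43)
= 66/109 = 60.55%

60.55%


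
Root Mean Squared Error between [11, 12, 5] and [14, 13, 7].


MSE = 14/3 = 4.6667
RMSE = √(14/3) = 2.1602

2.1602


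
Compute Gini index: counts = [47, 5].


Probabilities: [47/52, 5/52] ≈ [0.9038, 0.0962]
Σpᵢ² = (2209 + 25)/52² = 2234/2704
Gini = 1 - Σpᵢ² = 1 - 2234/2704 = 0.1738

0.1738


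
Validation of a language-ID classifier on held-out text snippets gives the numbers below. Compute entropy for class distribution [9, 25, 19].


Probabilities: [9/53, 25/53, 19/53] ≈ [0.1698, 0.4717, 0.3585]
H = -((9/53)·log₂(9/53) + (25/53)·log₂(25/53) + (19/53)·log₂(19/53))
  = 1.4763 bits

1.4763 bits


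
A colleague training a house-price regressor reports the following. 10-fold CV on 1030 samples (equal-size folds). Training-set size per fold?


Fold size = 1030/10 = 103
Training per fold = 1030 - 103 = 927

927


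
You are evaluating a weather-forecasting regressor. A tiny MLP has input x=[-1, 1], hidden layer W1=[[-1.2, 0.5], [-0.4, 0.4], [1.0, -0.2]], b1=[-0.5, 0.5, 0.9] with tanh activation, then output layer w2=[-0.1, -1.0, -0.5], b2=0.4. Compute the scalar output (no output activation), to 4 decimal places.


z1[0] = (-1.2)·(-1) + (0.5)·(1) - 0.5 = 1.2
z1[1] = (-0.4)·(-1) + (0.4)·(1) + 0.5 = 1.3
z1[2] = (1.0)·(-1) + (-0.2)·(1) + 0.9 = -0.3
h = tanh(z1) = [0.8337, 0.8617, -0.2913]
output = (-0.1)·(0.8337) + (-1.0)·(0.8617) + (-0.5)·(-0.2913) + 0.4 = -0.3994

-0.3994


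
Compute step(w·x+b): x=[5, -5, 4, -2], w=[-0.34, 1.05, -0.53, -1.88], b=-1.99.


z = (5)·(-0.34) + (-5)·(1.05) + (4)·(-0.53) + (-2)·(-1.88) - 1.99
  = -7.3
step(z) = 0 (z<0)

0


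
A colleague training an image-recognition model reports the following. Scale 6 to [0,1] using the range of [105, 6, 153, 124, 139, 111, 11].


min=6, max=153
(6-6)/(153-6) = 0/147 = 0.0

0.0


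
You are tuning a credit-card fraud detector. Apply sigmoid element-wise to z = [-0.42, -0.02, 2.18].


σ(-0.42) = 1/(1+e^0.42) = 0.3965
σ(-0.02) = 1/(1+e^0.02) = 0.495
σ(2.18) = 1/(1+e^-2.18) = 0.8984
result = [0.3965, 0.495, 0.8984]

[0.3965, 0.495, 0.8984]


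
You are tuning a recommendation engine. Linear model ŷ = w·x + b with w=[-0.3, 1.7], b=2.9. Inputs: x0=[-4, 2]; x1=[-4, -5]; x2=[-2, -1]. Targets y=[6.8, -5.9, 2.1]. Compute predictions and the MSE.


ŷ0 = (-0.3)·(-4) + (1.7)·(2) + 2.9 = 7.5
ŷ1 = (-0.3)·(-4) + (1.7)·(-5) + 2.9 = -4.4
ŷ2 = (-0.3)·(-2) + (1.7)·(-1) + 2.9 = 1.8
errors² = [0.49, 2.25, 0.09]
MSE = 2.8300/3 = 0.9433

0.9433


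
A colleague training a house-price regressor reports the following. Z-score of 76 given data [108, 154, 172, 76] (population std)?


μ = 127.5, σ = 37.7988
z = (76 - 127.5)/37.7988 = -1.3625

-1.3625


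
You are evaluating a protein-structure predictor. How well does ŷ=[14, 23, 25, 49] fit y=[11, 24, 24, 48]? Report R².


ȳ = 26.75
SS_res = Σ(y-ŷ)² = 12
SS_tot = Σ(y-ȳ)² = 714.75
R² = 1 - SS_res/SS_tot = 1 - 0.0168 = 0.9832

0.9832


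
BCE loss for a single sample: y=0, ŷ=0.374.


BCE = -[y·ln(p) + (1-y)·ln(1-p)]
= -0 - 1·ln(1-0.374)
= -ln(0.626) = 0.4684

0.4684


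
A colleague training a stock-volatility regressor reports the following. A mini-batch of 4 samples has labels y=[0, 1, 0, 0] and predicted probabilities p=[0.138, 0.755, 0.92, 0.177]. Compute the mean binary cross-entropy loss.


L[0] = -ln(1-0.138) = -ln(0.862) = 0.1485
L[1] = -ln(0.755) = 0.281
L[2] = -ln(1-0.92) = -ln(0.08) = 2.5257
L[3] = -ln(1-0.177) = -ln(0.823) = 0.1948
mean = (0.1485 + 0.281 + 2.5257 + 0.1948)/4 = 0.7875

0.7875


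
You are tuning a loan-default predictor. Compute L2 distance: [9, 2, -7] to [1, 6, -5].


d = √((9-1)² + (2-6)² + (-7+ 5)²)
  = √(64 + 16 + 4)
  = √84 = 9.1652

9.1652


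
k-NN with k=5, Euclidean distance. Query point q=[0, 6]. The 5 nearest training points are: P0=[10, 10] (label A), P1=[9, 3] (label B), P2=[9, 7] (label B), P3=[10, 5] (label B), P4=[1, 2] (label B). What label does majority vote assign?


d(q,P0) = 10.7703  (label A)
d(q,P1) = 9.4868  (label B)
d(q,P2) = 9.0554  (label B)
d(q,P3) = 10.0499  (label B)
d(q,P4) = 4.1231  (label B)
Votes: A=1, B=4
Majority → B

B


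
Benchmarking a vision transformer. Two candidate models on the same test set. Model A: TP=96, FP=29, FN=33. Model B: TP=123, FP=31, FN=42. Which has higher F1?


Model A: P=96/125=0.768, R=96/129=0.7442, F1=2PR/(P+R)=2TP/(2TP+FP+FN)=192/254=0.7559
Model B: P=123/154=0.7987, R=123/165=0.7455, F1=2PR/(P+R)=2TP/(2TP+FP+FN)=246/319=0.7712
0.7559 < 0.7712 → Model B

Model B


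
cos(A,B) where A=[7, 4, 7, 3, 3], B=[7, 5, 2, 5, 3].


A·B = 7·7 + 4·5 + 7·2 + 3·5 + 3·3 = 107
‖A‖ = √132 = 11.4891, ‖B‖ = √112 = 10.583
cos = 107/(√132·√112) = 107/√14784 = 0.88

0.88


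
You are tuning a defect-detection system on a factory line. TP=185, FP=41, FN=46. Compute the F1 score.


Precision = 185/226 = 0.8186
Recall = 185/231 = 0.8009
F1 = 2·P·R/(P+R) = 2·TP/(2·TP+FP+FN) = 370/(370+41+46) = 370/457 = 0.8096

0.8096


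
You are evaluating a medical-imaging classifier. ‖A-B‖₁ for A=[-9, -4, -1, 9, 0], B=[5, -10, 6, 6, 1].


d = |-9-5| + |-4+ 10| + |-1-6| + |9-6| + |0-1|
  = 14 + 6 + 7 + 3 + 1
  = 31

31


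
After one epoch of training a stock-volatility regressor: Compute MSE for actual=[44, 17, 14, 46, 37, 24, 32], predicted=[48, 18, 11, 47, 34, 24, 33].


Squared errors: (44-48)²=16, (17-18)²=1, (14-11)²=9, (46-47)²=1, (37-34)²=9, (24-24)²=0, (32-33)²=1
Sum = 37
MSE = 37/7 = 37/7

37/7


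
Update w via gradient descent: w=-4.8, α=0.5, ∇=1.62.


w_new = w - α·∇
= -4.8 - 0.5·1.62
= -4.8 - 0.81
= -5.61

-5.61


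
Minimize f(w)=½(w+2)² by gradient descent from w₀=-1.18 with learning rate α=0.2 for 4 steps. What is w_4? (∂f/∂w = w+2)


step 1: grad = -1.18+2 = 0.82; w = -1.18 - 0.2·(0.82) = -1.344
step 2: grad = -1.344+2 = 0.656; w = -1.344 - 0.2·(0.656) = -1.4752
step 3: grad = -1.4752+2 = 0.5248; w = -1.4752 - 0.2·(0.5248) = -1.58016
step 4: grad = -1.58016+2 = 0.41984; w = -1.58016 - 0.2·(0.41984) = -1.664128

-1.664128


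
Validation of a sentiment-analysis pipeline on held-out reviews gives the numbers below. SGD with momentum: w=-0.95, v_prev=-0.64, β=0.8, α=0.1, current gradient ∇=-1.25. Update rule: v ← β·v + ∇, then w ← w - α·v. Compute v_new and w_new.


v_new = 0.8·-0.64 - 1.25 = -0.512 - 1.25 = -1.762
w_new = -0.95 - 0.1·-1.762 = -0.95 + 0.1762 = -0.7738

v_new=-1.762, w_new=-0.7738


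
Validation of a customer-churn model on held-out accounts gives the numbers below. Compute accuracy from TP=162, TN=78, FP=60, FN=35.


Accuracy = (TP+TN)/(TP+TN+FP+FN)
= (162+78)/(335)
= 240/335 = 71.64%

71.64%


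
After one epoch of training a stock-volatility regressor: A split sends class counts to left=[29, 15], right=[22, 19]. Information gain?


Parent = [51, 34], H_parent = 0.971
H_left = 0.9257 (n=44), H_right = 0.9961 (n=41)
H_children = (44/85)·0.9257 + (41/85)·0.9961 = 0.9597
IG = 0.971 - 0.9597 = 0.0113

0.0113


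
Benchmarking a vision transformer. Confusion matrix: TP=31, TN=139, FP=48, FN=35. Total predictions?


Total = TP + TN + FP + FN
= 31 + 139 + 48 + 35
= 253
(Predicted positive: 79, predicted negative: 174)

253


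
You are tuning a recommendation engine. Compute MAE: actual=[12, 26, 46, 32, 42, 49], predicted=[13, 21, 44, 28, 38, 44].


Absolute errors: |12-13|=1, |26-21|=5, |46-44|=2, |32-28|=4, |42-38|=4, |49-44|=5
Sum = 21
MAE = 21/6 = 7/2

7/2


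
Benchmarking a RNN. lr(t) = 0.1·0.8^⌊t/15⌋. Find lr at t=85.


n_drops = ⌊85/15⌋ = 5
lr = 0.1·0.8^5 = 0.1·0.32768 = 0.032768

0.032768


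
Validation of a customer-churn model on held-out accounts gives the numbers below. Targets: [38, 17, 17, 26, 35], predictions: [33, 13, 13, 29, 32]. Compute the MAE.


Absolute errors: |38-33|=5, |17-13|=4, |17-13|=4, |26-29|=3, |35-32|=3
Sum = 19
MAE = 19/5 = 19/5

19/5


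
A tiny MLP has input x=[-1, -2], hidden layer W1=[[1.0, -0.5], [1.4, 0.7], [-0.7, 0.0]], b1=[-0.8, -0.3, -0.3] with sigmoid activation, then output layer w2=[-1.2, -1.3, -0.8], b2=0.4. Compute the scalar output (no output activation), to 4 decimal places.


z1[0] = (1.0)·(-1) + (-0.5)·(-2) - 0.8 = -0.8
z1[1] = (1.4)·(-1) + (0.7)·(-2) - 0.3 = -3.1
z1[2] = (-0.7)·(-1) + (0.0)·(-2) - 0.3 = 0.4
h = sigmoid(z1) = [0.31, 0.0431, 0.5987]
output = (-1.2)·(0.31) + (-1.3)·(0.0431) + (-0.8)·(0.5987) + 0.4 = -0.507

-0.507


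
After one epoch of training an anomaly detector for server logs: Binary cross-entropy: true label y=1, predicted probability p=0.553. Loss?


BCE = -[y·ln(p) + (1-y)·ln(1-p)]
= -1·ln(0.553) - 0
= -ln(0.553) = 0.5924

0.5924


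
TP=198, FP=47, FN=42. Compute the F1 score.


Precision = 198/245 = 0.8082
Recall = 198/240 = 0.825
F1 = 2·P·R/(P+R) = 2·TP/(2·TP+FP+FN) = 396/(396+47+42) = 396/485 = 0.8165

0.8165


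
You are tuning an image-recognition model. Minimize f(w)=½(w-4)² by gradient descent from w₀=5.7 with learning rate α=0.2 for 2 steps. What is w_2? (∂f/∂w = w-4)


step 1: grad = 5.7-4 = 1.7; w = 5.7 - 0.2·(1.7) = 5.36
step 2: grad = 5.36-4 = 1.36; w = 5.36 - 0.2·(1.36) = 5.088

5.088


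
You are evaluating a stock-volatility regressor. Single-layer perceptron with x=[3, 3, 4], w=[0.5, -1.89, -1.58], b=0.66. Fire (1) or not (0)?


z = (3)·(0.5) + (3)·(-1.89) + (4)·(-1.58) + 0.66
  = -9.83
step(z) = 0 (z<0)

0


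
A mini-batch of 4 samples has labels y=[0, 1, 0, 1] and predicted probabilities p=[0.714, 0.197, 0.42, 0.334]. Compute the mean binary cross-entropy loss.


L[0] = -ln(1-0.714) = -ln(0.286) = 1.2518
L[1] = -ln(0.197) = 1.6246
L[2] = -ln(1-0.42) = -ln(0.58) = 0.5447
L[3] = -ln(0.334) = 1.0966
mean = (1.2518 + 1.6246 + 0.5447 + 1.0966)/4 = 1.1294

1.1294


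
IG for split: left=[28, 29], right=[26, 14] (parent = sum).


Parent = [54, 43], H_parent = 0.9907
H_left = 0.9998 (n=57), H_right = 0.9341 (n=40)
H_children = (57/97)·0.9998 + (40/97)·0.9341 = 0.9727
IG = 0.9907 - 0.9727 = 0.018

0.018


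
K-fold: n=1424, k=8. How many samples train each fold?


Fold size = 1424/8 = 178
Training per fold = 1424 - 178 = 1246

1246


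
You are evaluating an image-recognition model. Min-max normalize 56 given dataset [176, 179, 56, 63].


min=56, max=179
(56-56)/(179-56) = 0/123 = 0.0

0.0


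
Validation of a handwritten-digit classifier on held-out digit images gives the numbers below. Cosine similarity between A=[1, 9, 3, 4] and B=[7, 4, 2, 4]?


A·B = 1·7 + 9·4 + 3·2 + 4·4 = 65
‖A‖ = √107 = 10.3441, ‖B‖ = √85 = 9.2195
cos = 65/(√107·√85) = 65/√9095 = 0.6816

0.6816


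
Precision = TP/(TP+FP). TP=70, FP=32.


Precision = TP/(TP+FP)
= 70/(70+32)
= 70/102 = 68.63%

68.63%


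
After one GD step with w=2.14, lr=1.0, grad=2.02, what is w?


w_new = w - α·∇
= 2.14 - 1.0·2.02
= 2.14 - 2.02
= 0.12

0.12


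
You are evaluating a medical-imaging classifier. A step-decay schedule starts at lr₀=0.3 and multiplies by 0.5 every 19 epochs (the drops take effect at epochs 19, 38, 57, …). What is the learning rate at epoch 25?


n_drops = ⌊25/19⌋ = 1
lr = 0.3·0.5^1 = 0.3·0.5 = 0.15

0.15


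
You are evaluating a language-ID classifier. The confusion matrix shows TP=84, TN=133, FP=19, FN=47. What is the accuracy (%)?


Accuracy = (TP+TN)/(TP+TN+FP+FN)
= (84+133)/(283)
= 217/283 = 76.68%

76.68%


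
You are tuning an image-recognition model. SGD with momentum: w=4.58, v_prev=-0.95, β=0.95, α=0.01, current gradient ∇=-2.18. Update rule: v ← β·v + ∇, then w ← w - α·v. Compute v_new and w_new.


v_new = 0.95·-0.95 - 2.18 = -0.9025 - 2.18 = -3.0825
w_new = 4.58 - 0.01·-3.0825 = 4.58 + 0.030825 = 4.610825

v_new=-3.0825, w_new=4.610825


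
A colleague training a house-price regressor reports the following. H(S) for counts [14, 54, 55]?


Probabilities: [14/123, 54/123, 55/123] ≈ [0.1138, 0.439, 0.4472]
H = -((14/123)·log₂(14/123) + (54/123)·log₂(54/123) + (55/123)·log₂(55/123))
  = 1.3975 bits

1.3975 bits


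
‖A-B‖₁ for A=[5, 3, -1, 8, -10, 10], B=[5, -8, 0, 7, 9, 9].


d = |5-5| + |3+ 8| + |-1-0| + |8-7| + |-10-9| + |10-9|
  = 0 + 11 + 1 + 1 + 19 + 1
  = 33

33


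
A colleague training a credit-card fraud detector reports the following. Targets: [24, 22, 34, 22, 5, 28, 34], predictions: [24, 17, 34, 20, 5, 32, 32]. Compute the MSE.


Squared errors: (24-24)²=0, (22-17)²=25, (34-34)²=0, (22-20)²=4, (5-5)²=0, (28-32)²=16, (34-32)²=4
Sum = 49
MSE = 49/7 = 7

7


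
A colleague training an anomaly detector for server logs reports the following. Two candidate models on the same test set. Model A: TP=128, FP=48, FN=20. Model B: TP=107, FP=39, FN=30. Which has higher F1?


Model A: P=128/176=0.7273, R=128/148=0.8649, F1=2PR/(P+R)=2TP/(2TP+FP+FN)=256/324=0.7901
Model B: P=107/146=0.7329, R=107/137=0.781, F1=2PR/(P+R)=2TP/(2TP+FP+FN)=214/283=0.7562
0.7901 > 0.7562 → Model A

Model A


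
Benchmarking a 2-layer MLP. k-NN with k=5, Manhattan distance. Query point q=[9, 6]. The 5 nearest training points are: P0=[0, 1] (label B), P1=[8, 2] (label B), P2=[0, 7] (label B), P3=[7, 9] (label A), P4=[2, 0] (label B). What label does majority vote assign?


d(q,P0) = 14  (label B)
d(q,P1) = 5  (label B)
d(q,P2) = 10  (label B)
d(q,P3) = 5  (label A)
d(q,P4) = 13  (label B)
Votes: A=1, B=4
Majority → B

B


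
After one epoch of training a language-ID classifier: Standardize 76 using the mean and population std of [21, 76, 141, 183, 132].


μ = 110.6, σ = 56.3013
z = (76 - 110.6)/56.3013 = -0.6146

-0.6146


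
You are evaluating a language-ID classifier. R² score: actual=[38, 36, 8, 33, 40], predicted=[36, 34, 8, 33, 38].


ȳ = 31
SS_res = Σ(y-ŷ)² = 12
SS_tot = Σ(y-ȳ)² = 688
R² = 1 - SS_res/SS_tot = 1 - 0.0174 = 0.9826

0.9826


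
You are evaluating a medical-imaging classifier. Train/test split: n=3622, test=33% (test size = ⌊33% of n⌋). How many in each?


Test = ⌊3622·33/100⌋ = 1195
Train = 3622 - 1195 = 2427

Train: 2427, Test: 1195


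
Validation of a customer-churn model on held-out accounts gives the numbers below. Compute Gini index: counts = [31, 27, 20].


Probabilities: [31/78, 27/78, 20/78] ≈ [0.3974, 0.3462, 0.2564]
Σpᵢ² = (961 + 729 + 400)/78² = 2090/6084
Gini = 1 - Σpᵢ² = 1 - 2090/6084 = 0.6565

0.6565


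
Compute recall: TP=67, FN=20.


Recall = TP/(TP+FN)
= 67/(67+20)
= 67/87 = 77.01%

77.01%


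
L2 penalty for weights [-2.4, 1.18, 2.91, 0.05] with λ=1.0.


‖w‖₂² = (-2.4)² + (1.18)² + (2.91)² + (0.05)²
     = 5.76 + 1.3924 + 8.4681 + 0.0025
     = 15.623
λ·‖w‖₂² = 1.0·15.623 = 15.623

15.623


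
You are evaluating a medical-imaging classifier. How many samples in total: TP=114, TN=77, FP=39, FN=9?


Total = TP + TN + FP + FN
= 114 + 77 + 39 + 9
= 239
(Predicted positive: 153, predicted negative: 86)

239


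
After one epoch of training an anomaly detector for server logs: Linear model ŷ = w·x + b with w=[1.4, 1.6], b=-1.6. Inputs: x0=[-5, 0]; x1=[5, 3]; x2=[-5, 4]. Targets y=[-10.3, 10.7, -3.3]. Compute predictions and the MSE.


ŷ0 = (1.4)·(-5) + (1.6)·(0) - 1.6 = -8.6
ŷ1 = (1.4)·(5) + (1.6)·(3) - 1.6 = 10.2
ŷ2 = (1.4)·(-5) + (1.6)·(4) - 1.6 = -2.2
errors² = [2.89, 0.25, 1.21]
MSE = 4.3500/3 = 1.45

1.45


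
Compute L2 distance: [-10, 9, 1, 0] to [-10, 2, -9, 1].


d = √((-10+ 10)² + (9-2)² + (1+ 9)² + (0-1)²)
  = √(0 + 49 + 100 + 1)
  = √150 = 12.2474

12.2474


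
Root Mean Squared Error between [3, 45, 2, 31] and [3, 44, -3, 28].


MSE = 35/4 = 8.75
RMSE = √(35/4) = 2.958

2.958


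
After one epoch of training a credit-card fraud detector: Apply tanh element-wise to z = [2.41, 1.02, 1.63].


tanh(2.41) = 0.984
tanh(1.02) = 0.7699
tanh(1.63) = 0.9261
result = [0.984, 0.7699, 0.9261]

[0.984, 0.7699, 0.9261]


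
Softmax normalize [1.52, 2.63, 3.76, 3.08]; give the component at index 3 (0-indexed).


Exponentials: e^1.52=4.5722, e^2.63=13.8738, e^3.76=42.9484, e^3.08=21.7584
Sum = 83.1528
Softmax = [0.055, 0.1668, 0.5165, 0.2617]
p[3] = 21.7584/83.1528 = 0.2617

0.2617


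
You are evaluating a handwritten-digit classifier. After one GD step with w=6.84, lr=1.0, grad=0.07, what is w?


w_new = w - α·∇
= 6.84 - 1.0·0.07
= 6.84 - 0.07
= 6.77

6.77


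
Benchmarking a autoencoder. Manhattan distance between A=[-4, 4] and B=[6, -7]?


d = |-4-6| + |4+ 7|
  = 10 + 11
  = 21

21


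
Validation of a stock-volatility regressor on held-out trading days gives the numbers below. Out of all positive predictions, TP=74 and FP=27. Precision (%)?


Precision = TP/(TP+FP)
= 74/(74+27)
= 74/101 = 73.27%

73.27%


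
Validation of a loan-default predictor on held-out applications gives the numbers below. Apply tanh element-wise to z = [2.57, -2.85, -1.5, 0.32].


tanh(2.57) = 0.9884
tanh(-2.85) = -0.9933
tanh(-1.5) = -0.9051
tanh(0.32) = 0.3095
result = [0.9884, -0.9933, -0.9051, 0.3095]

[0.9884, -0.9933, -0.9051, 0.3095]


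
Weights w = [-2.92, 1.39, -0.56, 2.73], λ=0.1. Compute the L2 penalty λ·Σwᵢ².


‖w‖₂² = (-2.92)² + (1.39)² + (-0.56)² + (2.73)²
     = 8.5264 + 1.9321 + 0.3136 + 7.4529
     = 18.225
λ·‖w‖₂² = 0.1·18.225 = 1.8225

1.8225


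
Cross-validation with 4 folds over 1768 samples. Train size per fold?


Fold size = 1768/4 = 442
Training per fold = 1768 - 442 = 1326

1326


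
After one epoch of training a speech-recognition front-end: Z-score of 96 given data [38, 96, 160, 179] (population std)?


μ = 118.25, σ = 55.6074
z = (96 - 118.25)/55.6074 = -0.4001

-0.4001


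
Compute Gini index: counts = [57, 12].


Probabilities: [57/69, 12/69] ≈ [0.8261, 0.1739]
Σpᵢ² = (3249 + 144)/69² = 3393/4761
Gini = 1 - Σpᵢ² = 1 - 3393/4761 = 0.2873

0.2873


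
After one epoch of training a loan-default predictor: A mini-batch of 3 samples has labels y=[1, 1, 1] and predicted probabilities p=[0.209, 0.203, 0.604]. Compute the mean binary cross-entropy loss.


L[0] = -ln(0.209) = 1.5654
L[1] = -ln(0.203) = 1.5945
L[2] = -ln(0.604) = 0.5042
mean = (1.5654 + 1.5945 + 0.5042)/3 = 1.2214

1.2214


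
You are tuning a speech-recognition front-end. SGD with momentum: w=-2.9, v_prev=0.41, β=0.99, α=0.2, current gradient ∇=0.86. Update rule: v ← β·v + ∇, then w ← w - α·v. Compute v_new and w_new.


v_new = 0.99·0.41 + 0.86 = 0.4059 + 0.86 = 1.2659
w_new = -2.9 - 0.2·1.2659 = -2.9 - 0.25318 = -3.15318

v_new=1.2659, w_new=-3.15318


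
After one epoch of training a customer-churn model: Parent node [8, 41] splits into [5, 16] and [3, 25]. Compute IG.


Parent = [8, 41], H_parent = 0.6421
H_left = 0.7919 (n=21), H_right = 0.4912 (n=28)
H_children = (21/49)·0.7919 + (28/49)·0.4912 = 0.6201
IG = 0.6421 - 0.6201 = 0.022

0.022


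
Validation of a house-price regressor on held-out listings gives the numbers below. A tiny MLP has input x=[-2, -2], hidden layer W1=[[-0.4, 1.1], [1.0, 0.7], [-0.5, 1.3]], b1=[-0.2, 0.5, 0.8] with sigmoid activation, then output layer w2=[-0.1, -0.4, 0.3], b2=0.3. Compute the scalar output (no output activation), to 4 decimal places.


z1[0] = (-0.4)·(-2) + (1.1)·(-2) - 0.2 = -1.6
z1[1] = (1.0)·(-2) + (0.7)·(-2) + 0.5 = -2.9
z1[2] = (-0.5)·(-2) + (1.3)·(-2) + 0.8 = -0.8
h = sigmoid(z1) = [0.168, 0.0522, 0.31]
output = (-0.1)·(0.168) + (-0.4)·(0.0522) + (0.3)·(0.31) + 0.3 = 0.3553

0.3553


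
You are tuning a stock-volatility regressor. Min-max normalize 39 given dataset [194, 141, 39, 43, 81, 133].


min=39, max=194
(39-39)/(194-39) = 0/155 = 0.0

0.0


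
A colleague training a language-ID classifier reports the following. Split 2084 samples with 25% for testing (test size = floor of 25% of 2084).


Test = ⌊2084·25/100⌋ = 521
Train = 2084 - 521 = 1563

Train: 1563, Test: 521


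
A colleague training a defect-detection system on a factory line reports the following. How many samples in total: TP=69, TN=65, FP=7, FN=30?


Total = TP + TN + FP + FN
= 69 + 65 + 7 + 30
= 171
(Predicted positive: 76, predicted negative: 95)

171


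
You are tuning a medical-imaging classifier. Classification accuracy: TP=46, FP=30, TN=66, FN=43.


Accuracy = (TP+TN)/(TP+TN+FP+FN)
= (46+66)/(185)
= 112/185 = 60.54%

60.54%


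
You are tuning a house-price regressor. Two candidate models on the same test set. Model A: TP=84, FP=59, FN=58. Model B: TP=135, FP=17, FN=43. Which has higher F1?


Model A: P=84/143=0.5874, R=84/142=0.5915, F1=2PR/(P+R)=2TP/(2TP+FP+FN)=168/285=0.5895
Model B: P=135/152=0.8882, R=135/178=0.7584, F1=2PR/(P+R)=2TP/(2TP+FP+FN)=270/330=0.8182
0.5895 < 0.8182 → Model B

Model B


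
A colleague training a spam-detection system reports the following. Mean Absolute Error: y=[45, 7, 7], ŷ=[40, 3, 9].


Absolute errors: |45-40|=5, |7-3|=4, |7-9|=2
Sum = 11
MAE = 11/3 = 11/3

11/3


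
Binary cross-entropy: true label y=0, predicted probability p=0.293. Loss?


BCE = -[y·ln(p) + (1-y)·ln(1-p)]
= -0 - 1·ln(1-0.293)
= -ln(0.707) = 0.3467

0.3467


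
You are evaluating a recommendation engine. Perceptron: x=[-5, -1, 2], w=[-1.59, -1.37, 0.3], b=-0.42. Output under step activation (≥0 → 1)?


z = (-5)·(-1.59) + (-1)·(-1.37) + (2)·(0.3) - 0.42
  = 9.5
step(z) = 1 (z≥0)

1


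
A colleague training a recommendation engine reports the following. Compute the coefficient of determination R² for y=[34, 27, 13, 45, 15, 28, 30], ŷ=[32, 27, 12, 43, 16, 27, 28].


ȳ = 27.4286
SS_res = Σ(y-ŷ)² = 15
SS_tot = Σ(y-ȳ)² = 721.71
R² = 1 - SS_res/SS_tot = 1 - 0.0208 = 0.9792

0.9792


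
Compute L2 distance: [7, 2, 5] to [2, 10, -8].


d = √((7-2)² + (2-10)² + (5+ 8)²)
  = √(25 + 64 + 169)
  = √258 = 16.0624

16.0624


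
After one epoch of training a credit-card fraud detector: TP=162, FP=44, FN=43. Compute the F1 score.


Precision = 162/206 = 0.7864
Recall = 162/205 = 0.7902
F1 = 2·P·R/(P+R) = 2·TP/(2·TP+FP+FN) = 324/(324+44+43) = 324/411 = 0.7883

0.7883


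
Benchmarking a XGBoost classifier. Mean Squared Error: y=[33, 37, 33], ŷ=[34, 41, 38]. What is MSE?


Squared errors: (33-34)²=1, (37-41)²=16, (33-38)²=25
Sum = 42
MSE = 42/3 = 14

14


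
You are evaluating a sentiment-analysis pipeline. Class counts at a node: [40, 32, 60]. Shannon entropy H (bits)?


Probabilities: [40/132, 32/132, 60/132] ≈ [0.303, 0.2424, 0.4545]
H = -((40/132)·log₂(40/132) + (32/132)·log₂(32/132) + (60/132)·log₂(60/132))
  = 1.5346 bits

1.5346 bits


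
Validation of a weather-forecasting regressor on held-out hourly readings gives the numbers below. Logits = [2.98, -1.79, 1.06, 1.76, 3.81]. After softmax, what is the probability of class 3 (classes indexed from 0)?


Exponentials: e^2.98=19.6878, e^-1.79=0.167, e^1.06=2.8864, e^1.76=5.8124, e^3.81=45.1504
Sum = 73.704
Softmax = [0.2671, 0.0023, 0.0392, 0.0789, 0.6126]
p[3] = 5.8124/73.704 = 0.0789

0.0789


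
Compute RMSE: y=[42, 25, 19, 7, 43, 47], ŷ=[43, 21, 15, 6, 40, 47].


MSE = 43/6 = 7.1667
RMSE = √(43/6) = 2.6771

2.6771


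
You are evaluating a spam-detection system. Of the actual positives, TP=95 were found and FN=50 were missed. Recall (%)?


Recall = TP/(TP+FN)
= 95/(95+50)
= 95/145 = 65.52%

65.52%


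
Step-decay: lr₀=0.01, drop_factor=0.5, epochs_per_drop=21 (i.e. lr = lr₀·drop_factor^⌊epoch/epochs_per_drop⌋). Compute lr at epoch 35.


n_drops = ⌊35/21⌋ = 1
lr = 0.01·0.5^1 = 0.01·0.5 = 0.005

0.005


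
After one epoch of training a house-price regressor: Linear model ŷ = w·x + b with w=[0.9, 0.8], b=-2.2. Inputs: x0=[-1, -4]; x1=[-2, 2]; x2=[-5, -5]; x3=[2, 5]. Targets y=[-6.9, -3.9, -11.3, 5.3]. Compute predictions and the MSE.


ŷ0 = (0.9)·(-1) + (0.8)·(-4) - 2.2 = -6.3
ŷ1 = (0.9)·(-2) + (0.8)·(2) - 2.2 = -2.4
ŷ2 = (0.9)·(-5) + (0.8)·(-5) - 2.2 = -10.7
ŷ3 = (0.9)·(2) + (0.8)·(5) - 2.2 = 3.6
errors² = [0.36, 2.25, 0.36, 2.89]
MSE = 5.8600/4 = 1.465

1.465


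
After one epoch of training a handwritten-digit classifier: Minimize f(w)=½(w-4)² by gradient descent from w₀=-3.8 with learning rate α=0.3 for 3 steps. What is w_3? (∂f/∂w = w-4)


step 1: grad = -3.8-4 = -7.8; w = -3.8 - 0.3·(-7.8) = -1.46
step 2: grad = -1.46-4 = -5.46; w = -1.46 - 0.3·(-5.46) = 0.178
step 3: grad = 0.178-4 = -3.822; w = 0.178 - 0.3·(-3.822) = 1.3246

1.3246


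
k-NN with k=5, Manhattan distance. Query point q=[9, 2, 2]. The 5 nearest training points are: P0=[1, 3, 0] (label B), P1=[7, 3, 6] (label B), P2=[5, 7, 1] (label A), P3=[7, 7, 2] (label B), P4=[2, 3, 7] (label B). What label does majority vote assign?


d(q,P0) = 11  (label B)
d(q,P1) = 7  (label B)
d(q,P2) = 10  (label A)
d(q,P3) = 7  (label B)
d(q,P4) = 13  (label B)
Votes: A=1, B=4
Majority → B

B


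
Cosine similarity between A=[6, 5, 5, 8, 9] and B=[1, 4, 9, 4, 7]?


A·B = 6·1 + 5·4 + 5·9 + 8·4 + 9·7 = 166
‖A‖ = √231 = 15.1987, ‖B‖ = √163 = 12.7671
cos = 166/(√231·√163) = 166/√37653 = 0.8555

0.8555


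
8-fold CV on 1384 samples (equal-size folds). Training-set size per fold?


Fold size = 1384/8 = 173
Training per fold = 1384 - 173 = 1211

1211


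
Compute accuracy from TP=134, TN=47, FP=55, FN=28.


Accuracy = (TP+TN)/(TP+TN+FP+FN)
= (134+47)/(264)
= 181/264 = 68.56%

68.56%


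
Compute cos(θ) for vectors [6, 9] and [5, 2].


A·B = 6·5 + 9·2 = 48
‖A‖ = √117 = 10.8167, ‖B‖ = √29 = 5.3852
cos = 48/(√117·√29) = 48/√3393 = 0.824

0.824


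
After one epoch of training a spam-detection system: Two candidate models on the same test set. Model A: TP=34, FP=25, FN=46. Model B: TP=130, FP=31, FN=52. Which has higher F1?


Model A: P=34/59=0.5763, R=34/80=0.425, F1=2PR/(P+R)=2TP/(2TP+FP+FN)=68/139=0.4892
Model B: P=130/161=0.8075, R=130/182=0.7143, F1=2PR/(P+R)=2TP/(2TP+FP+FN)=260/343=0.758
0.4892 < 0.758 → Model B

Model B


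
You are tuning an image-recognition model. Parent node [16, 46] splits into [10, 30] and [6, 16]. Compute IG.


Parent = [16, 46], H_parent = 0.8238
H_left = 0.8113 (n=40), H_right = 0.8454 (n=22)
H_children = (40/62)·0.8113 + (22/62)·0.8454 = 0.8234
IG = 0.8238 - 0.8234 = 0.0004

0.0004


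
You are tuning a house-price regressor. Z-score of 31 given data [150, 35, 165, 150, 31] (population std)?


μ = 106.2, σ = 60.0313
z = (31 - 106.2)/60.0313 = -1.2527

-1.2527


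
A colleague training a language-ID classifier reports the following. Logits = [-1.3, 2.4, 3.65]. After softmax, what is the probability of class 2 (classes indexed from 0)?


Exponentials: e^-1.3=0.2725, e^2.4=11.0232, e^3.65=38.4747
Sum = 49.7704
Softmax = [0.0055, 0.2215, 0.773]
p[2] = 38.4747/49.7704 = 0.773

0.773


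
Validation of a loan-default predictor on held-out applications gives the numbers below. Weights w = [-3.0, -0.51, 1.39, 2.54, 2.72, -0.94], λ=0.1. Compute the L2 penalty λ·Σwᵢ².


‖w‖₂² = (-3.0)² + (-0.51)² + (1.39)² + (2.54)² + (2.72)² + (-0.94)²
     = 9 + 0.2601 + 1.9321 + 6.4516 + 7.3984 + 0.8836
     = 25.9258
λ·‖w‖₂² = 0.1·25.9258 = 2.59258

2.59258


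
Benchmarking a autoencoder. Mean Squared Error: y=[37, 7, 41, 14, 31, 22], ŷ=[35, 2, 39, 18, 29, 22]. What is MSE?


Squared errors: (37-35)²=4, (7-2)²=25, (41-39)²=4, (14-18)²=16, (31-29)²=4, (22-22)²=0
Sum = 53
MSE = 53/6 = 53/6

53/6


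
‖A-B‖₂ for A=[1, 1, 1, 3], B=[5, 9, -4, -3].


d = √((1-5)² + (1-9)² + (1+ 4)² + (3+ 3)²)
  = √(16 + 64 + 25 + 36)
  = √141 = 11.8743

11.8743


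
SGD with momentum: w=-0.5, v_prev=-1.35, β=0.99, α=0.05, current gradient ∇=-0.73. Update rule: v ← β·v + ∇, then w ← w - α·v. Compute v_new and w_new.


v_new = 0.99·-1.35 - 0.73 = -1.3365 - 0.73 = -2.0665
w_new = -0.5 - 0.05·-2.0665 = -0.5 + 0.103325 = -0.396675

v_new=-2.0665, w_new=-0.396675


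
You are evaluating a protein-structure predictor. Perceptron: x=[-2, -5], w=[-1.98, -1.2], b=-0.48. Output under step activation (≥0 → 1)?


z = (-2)·(-1.98) + (-5)·(-1.2) - 0.48
  = 9.48
step(z) = 1 (z≥0)

1


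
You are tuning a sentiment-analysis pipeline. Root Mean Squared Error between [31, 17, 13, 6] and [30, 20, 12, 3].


MSE = 20/4 = 5
RMSE = √(20/4) = 2.2361

2.2361


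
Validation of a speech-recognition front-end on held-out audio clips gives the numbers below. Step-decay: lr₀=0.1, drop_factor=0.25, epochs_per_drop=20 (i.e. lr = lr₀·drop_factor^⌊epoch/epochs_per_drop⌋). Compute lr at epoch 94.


n_drops = ⌊94/20⌋ = 4
lr = 0.1·0.25^4 = 0.1·0.00390625 = 0.000390625

0.000390625


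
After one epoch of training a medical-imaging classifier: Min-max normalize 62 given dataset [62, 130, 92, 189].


min=62, max=189
(62-62)/(189-62) = 0/127 = 0.0

0.0


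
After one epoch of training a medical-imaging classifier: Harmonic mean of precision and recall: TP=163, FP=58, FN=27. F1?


Precision = 163/221 = 0.7376
Recall = 163/190 = 0.8579
F1 = 2·P·R/(P+R) = 2·TP/(2·TP+FP+FN) = 326/(326+58+27) = 326/411 = 0.7932

0.7932


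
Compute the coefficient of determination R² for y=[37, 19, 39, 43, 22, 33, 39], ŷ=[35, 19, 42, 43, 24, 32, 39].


ȳ = 33.1429
SS_res = Σ(y-ŷ)² = 18
SS_tot = Σ(y-ȳ)² = 504.86
R² = 1 - SS_res/SS_tot = 1 - 0.0357 = 0.9643

0.9643


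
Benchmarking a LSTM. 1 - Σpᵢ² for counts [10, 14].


Probabilities: [10/24, 14/24] ≈ [0.4167, 0.5833]
Σpᵢ² = (100 + 196)/24² = 296/576
Gini = 1 - Σpᵢ² = 1 - 296/576 = 0.4861

0.4861


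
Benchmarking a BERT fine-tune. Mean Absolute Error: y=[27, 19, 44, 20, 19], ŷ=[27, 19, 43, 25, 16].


Absolute errors: |27-27|=0, |19-19|=0, |44-43|=1, |20-25|=5, |19-16|=3
Sum = 9
MAE = 9/5 = 9/5

9/5


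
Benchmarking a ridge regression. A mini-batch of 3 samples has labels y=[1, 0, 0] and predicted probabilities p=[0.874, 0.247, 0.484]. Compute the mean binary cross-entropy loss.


L[0] = -ln(0.874) = 0.1347
L[1] = -ln(1-0.247) = -ln(0.753) = 0.2837
L[2] = -ln(1-0.484) = -ln(0.516) = 0.6616
mean = (0.1347 + 0.2837 + 0.6616)/3 = 0.36

0.36


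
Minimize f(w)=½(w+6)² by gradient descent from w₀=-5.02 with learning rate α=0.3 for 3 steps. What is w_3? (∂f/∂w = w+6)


step 1: grad = -5.02+6 = 0.98; w = -5.02 - 0.3·(0.98) = -5.314
step 2: grad = -5.314+6 = 0.686; w = -5.314 - 0.3·(0.686) = -5.5198
step 3: grad = -5.5198+6 = 0.4802; w = -5.5198 - 0.3·(0.4802) = -5.66386

-5.66386


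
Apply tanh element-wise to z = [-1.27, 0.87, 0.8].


tanh(-1.27) = -0.8538
tanh(0.87) = 0.7014
tanh(0.8) = 0.664
result = [-0.8538, 0.7014, 0.664]

[-0.8538, 0.7014, 0.664]


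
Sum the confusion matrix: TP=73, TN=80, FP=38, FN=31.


Total = TP + TN + FP + FN
= 73 + 80 + 38 + 31
= 222
(Predicted positive: 111, predicted negative: 111)

222


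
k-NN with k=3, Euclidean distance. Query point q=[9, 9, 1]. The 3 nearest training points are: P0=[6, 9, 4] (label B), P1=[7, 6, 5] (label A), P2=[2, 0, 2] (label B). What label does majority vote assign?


d(q,P0) = 4.2426  (label B)
d(q,P1) = 5.3852  (label A)
d(q,P2) = 11.4455  (label B)
Votes: A=1, B=2
Majority → B

B
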